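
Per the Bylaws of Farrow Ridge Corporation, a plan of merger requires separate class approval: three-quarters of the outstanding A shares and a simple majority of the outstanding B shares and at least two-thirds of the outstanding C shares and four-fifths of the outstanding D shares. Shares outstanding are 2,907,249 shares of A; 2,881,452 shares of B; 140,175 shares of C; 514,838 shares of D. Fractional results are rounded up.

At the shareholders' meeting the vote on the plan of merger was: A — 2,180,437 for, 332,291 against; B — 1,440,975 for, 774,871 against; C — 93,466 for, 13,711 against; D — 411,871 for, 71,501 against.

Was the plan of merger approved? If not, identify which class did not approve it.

A: 3/4 of 2907249 = 2180436.75, rounded up to 2180437; 2,180,437 required, 2,180,437 in favor — approved.
B: a majority of 2881452 is 1440727; 1,440,727 required, 1,440,975 in favor — approved.
C: 2/3 of 140175 = 93450; 93,450 required, 93,466 in favor — approved.
D: 4/5 of 514838 = 411870.40, rounded up to 411871; 411,871 required, 411,871 in favor — approved.

Approved — every class gave the required vote.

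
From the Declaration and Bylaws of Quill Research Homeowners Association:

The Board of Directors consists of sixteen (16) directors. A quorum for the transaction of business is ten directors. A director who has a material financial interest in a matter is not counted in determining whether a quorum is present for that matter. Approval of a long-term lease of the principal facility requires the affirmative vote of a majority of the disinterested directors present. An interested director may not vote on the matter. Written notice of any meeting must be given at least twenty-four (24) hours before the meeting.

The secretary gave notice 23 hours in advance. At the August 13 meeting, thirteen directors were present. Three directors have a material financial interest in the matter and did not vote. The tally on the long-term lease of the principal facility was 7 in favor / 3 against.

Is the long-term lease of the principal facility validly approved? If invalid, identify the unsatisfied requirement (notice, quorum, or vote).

Invalid — notice requirement not satisfied.

Notice: 23 hours given; 24 required (23 < 24). Not satisfied.
Quorum: 13 present, but the 3 interested directors do not count, leaving 10. Quorum is 10. Satisfied.
Vote: the long-term lease of the principal facility requires a majority of the disinterested directors present (13 − 3 = 10). A majority of 10 is 6, so 6 affirmative votes are needed; 7 voted in favor. Satisfied.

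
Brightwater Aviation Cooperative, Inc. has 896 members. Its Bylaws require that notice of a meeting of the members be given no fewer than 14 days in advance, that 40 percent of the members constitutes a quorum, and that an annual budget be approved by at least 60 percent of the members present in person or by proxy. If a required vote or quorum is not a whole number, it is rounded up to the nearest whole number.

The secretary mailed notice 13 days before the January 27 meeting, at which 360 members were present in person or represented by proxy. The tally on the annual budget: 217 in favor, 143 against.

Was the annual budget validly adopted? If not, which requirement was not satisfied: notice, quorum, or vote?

Notice: 13 days given; 14 required. Not satisfied.
Quorum: 40% of 896 = 358.40, rounded up to 359; 360 present. Satisfied.
Vote: requires three-fifths of those present (360); 3/5 of 360 = 216, so 216 needed; 217 in favor. Satisfied.

Invalid — notice requirement not satisfied.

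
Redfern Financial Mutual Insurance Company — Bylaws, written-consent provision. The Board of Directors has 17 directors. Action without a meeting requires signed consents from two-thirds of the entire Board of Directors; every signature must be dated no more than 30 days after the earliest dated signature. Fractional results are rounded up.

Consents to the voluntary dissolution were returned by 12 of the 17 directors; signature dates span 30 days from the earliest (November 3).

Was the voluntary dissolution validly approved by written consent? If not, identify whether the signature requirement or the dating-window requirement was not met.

Signatures required: two-thirds of 17 — 2/3 of 17 = 11.33, rounded up to 12, so 12 needed; 12 signed. Sufficient.
Dating window: the latest signature is 30 days after the earliest; the limit is 30 days. Within the window.

Effective — both the signature and dating-window requirements are satisfied.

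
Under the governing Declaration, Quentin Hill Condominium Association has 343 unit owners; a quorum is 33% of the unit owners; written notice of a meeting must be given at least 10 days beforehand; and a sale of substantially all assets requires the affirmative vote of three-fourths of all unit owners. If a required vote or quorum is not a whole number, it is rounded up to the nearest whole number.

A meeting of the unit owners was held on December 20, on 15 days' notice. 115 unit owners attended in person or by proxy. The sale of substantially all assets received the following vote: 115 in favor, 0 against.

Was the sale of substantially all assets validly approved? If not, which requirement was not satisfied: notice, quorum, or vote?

Invalid — vote requirement not satisfied.

Notice: 15 days given; 10 required. Satisfied.
Quorum: 33% of 343 = 113.19, rounded up to 114; 115 present. Satisfied.
Vote: requires three-fourths of all unit owners (343); 3/4 of 343 = 257.25, rounded up to 258, so 258 needed; 115 in favor. Not satisfied.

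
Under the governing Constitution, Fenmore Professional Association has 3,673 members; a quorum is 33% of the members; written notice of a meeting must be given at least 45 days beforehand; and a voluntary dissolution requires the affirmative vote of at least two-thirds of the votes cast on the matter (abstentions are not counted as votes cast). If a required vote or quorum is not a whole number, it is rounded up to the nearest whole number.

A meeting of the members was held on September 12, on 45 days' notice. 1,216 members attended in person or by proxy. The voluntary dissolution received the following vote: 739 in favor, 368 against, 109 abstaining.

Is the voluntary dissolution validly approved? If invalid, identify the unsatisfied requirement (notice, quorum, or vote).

Notice: 45 days given; 45 required. Satisfied.
Quorum: 33% of 3,673 = 1,212.09, rounded up to 1,213; 1,216 present. Satisfied.
Vote: requires two-thirds of the votes cast (1,216 − 109 abstaining = 1,107); 2/3 of 1107 = 738, so 738 needed; 739 in favor. Satisfied.

Valid — all requirements satisfied.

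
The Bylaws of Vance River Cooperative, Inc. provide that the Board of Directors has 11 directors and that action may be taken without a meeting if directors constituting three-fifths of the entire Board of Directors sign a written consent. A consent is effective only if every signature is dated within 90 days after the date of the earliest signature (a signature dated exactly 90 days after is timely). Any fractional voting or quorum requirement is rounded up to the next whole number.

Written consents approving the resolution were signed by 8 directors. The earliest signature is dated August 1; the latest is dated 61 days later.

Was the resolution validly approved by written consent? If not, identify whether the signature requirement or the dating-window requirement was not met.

Signatures required: three-fifths of 11 — 3/5 of 11 = 6.60, rounded up to 7, so 7 needed; 8 signed. Sufficient.
Dating window: the latest signature is 61 days after the earliest; the limit is 90 days. Within the window.

Effective — both the signature and dating-window requirements are satisfied.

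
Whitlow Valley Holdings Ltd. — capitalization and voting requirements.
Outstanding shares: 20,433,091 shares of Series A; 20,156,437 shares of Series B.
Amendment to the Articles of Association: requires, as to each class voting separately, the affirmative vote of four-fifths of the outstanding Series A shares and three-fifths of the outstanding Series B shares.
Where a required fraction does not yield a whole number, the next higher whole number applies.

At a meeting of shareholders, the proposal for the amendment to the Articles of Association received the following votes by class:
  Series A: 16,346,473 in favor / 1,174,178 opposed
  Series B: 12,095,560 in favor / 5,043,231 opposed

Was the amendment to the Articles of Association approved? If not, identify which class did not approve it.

Approved — every class gave the required vote.

Series A: 4/5 of 20433091 = 16346472.80, rounded up to 16346473; 16,346,473 required, 16,346,473 in favor — approved.
Series B: 3/5 of 20156437 = 12093862.20, rounded up to 12093863; 12,093,863 required, 12,095,560 in favor — approved.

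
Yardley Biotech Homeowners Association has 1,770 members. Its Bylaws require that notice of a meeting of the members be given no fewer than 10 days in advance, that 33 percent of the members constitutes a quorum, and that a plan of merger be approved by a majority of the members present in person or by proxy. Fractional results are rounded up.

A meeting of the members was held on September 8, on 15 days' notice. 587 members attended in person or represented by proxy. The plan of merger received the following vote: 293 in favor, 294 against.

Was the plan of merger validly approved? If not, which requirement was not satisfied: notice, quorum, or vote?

Invalid — vote requirement not satisfied.

Notice: 15 days given; 10 required. Satisfied.
Quorum: 33% of 1,770 = 584.10, rounded up to 585; 587 present. Satisfied.
Vote: requires a majority of those present (587); a majority of 587 is 294, so 294 needed; 293 in favor. Not satisfied.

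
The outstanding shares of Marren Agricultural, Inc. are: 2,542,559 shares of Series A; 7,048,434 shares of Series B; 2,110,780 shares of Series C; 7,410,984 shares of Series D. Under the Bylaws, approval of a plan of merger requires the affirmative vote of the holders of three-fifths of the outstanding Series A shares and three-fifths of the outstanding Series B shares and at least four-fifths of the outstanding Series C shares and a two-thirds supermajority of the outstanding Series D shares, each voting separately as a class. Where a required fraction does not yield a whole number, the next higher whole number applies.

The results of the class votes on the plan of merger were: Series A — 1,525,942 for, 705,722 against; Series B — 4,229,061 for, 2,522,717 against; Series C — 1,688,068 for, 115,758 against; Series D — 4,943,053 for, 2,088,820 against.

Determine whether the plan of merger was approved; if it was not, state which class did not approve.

Not approved — the Series C shares did not give the required vote.

Series A: 3/5 of 2542559 = 1525535.40, rounded up to 1525536; 1,525,536 required, 1,525,942 in favor — approved.
Series B: 3/5 of 7048434 = 4229060.40, rounded up to 4229061; 4,229,061 required, 4,229,061 in favor — approved.
Series C: 4/5 of 2110780 = 1688624; 1,688,624 required, 1,688,068 in favor — not approved.
Series D: 2/3 of 7410984 = 4940656; 4,940,656 required, 4,943,053 in favor — approved.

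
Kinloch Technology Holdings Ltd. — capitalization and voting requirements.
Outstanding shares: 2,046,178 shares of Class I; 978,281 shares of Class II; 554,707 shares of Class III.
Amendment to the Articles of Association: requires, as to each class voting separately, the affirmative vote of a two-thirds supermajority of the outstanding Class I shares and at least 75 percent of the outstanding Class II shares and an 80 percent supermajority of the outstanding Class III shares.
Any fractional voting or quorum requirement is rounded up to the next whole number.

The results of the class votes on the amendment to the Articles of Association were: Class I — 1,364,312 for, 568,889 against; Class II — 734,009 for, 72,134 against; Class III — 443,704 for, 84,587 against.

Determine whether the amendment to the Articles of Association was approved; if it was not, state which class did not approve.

Class I: 2/3 of 2046178 = 1364118.67, rounded up to 1364119; 1,364,119 required, 1,364,312 in favor — approved.
Class II: 3/4 of 978281 = 733710.75, rounded up to 733711; 733,711 required, 734,009 in favor — approved.
Class III: 4/5 of 554707 = 443765.60, rounded up to 443766; 443,766 required, 443,704 in favor — not approved.

Not approved — the Class III shares did not give the required vote.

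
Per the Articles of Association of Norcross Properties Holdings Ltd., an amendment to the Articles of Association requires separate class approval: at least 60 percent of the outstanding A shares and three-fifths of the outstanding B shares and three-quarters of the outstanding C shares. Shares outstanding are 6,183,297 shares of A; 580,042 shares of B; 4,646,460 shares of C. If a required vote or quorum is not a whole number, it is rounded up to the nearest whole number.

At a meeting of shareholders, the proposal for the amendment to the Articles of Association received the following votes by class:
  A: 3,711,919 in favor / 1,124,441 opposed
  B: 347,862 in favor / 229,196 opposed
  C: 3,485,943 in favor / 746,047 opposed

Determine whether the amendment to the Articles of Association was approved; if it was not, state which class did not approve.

Not approved — the B shares did not give the required vote.

A: 3/5 of 6183297 = 3709978.20, rounded up to 3709979; 3,709,979 required, 3,711,919 in favor — approved.
B: 3/5 of 580042 = 348025.20, rounded up to 348026; 348,026 required, 347,862 in favor — not approved.
C: 3/4 of 4646460 = 3484845; 3,484,845 required, 3,485,943 in favor — approved.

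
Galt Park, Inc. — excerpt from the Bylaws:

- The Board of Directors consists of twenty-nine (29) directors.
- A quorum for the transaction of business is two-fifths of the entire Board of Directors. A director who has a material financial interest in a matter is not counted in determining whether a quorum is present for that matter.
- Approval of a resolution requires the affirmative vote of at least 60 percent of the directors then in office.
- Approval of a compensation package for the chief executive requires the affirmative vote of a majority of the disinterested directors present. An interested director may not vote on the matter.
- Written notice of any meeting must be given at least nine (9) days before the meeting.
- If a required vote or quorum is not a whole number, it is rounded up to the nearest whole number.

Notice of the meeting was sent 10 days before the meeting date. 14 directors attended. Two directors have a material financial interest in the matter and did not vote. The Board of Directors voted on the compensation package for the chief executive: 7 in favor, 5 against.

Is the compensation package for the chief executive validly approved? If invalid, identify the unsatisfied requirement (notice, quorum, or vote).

Valid — all requirements satisfied.

Notice: 10 days given; 9 required (10 ≥ 9). Satisfied.
Quorum: 14 present, but the 2 interested directors do not count, leaving 12. Quorum is 12. Satisfied.
Vote: the compensation package for the chief executive requires a majority of the disinterested directors present (14 − 2 = 12). A majority of 12 is 7, so 7 affirmative votes are needed; 7 voted in favor. Satisfied.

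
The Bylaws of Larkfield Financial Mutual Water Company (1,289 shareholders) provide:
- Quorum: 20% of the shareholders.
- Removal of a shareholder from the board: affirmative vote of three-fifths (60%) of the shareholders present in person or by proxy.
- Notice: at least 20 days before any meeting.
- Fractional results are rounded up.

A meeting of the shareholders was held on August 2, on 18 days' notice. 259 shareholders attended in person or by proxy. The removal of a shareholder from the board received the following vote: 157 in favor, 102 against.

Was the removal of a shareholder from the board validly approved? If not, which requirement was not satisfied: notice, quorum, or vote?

Notice: 18 days given; 20 required. Not satisfied.
Quorum: 20% of 1,289 = 257.80, rounded up to 258; 259 present. Satisfied.
Vote: requires three-fifths of those present (259); 3/5 of 259 = 155.40, rounded up to 156, so 156 needed; 157 in favor. Satisfied.

Invalid — notice requirement not satisfied.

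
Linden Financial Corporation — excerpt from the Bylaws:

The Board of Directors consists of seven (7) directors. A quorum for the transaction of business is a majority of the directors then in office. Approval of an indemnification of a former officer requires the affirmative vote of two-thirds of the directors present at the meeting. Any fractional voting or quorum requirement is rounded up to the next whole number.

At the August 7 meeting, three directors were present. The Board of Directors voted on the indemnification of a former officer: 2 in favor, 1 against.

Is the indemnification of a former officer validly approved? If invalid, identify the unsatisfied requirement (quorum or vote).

Quorum: 3 present; quorum is 4. Not satisfied.
Vote: the indemnification of a former officer requires two-thirds of the directors present (3). 2/3 of 3 = 2, so 2 affirmative votes are needed; 2 voted in favor. Satisfied. (Moot — without a quorum no business can be validly transacted.)

Invalid — quorum requirement not satisfied.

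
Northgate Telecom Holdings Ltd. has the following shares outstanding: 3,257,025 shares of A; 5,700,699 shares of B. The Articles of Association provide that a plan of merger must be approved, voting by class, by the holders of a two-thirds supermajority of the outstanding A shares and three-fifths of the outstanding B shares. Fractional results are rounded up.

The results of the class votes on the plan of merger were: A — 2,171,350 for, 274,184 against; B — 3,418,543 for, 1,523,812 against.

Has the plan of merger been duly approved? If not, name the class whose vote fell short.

A: 2/3 of 3257025 = 2171350; 2,171,350 required, 2,171,350 in favor — approved.
B: 3/5 of 5700699 = 3420419.40, rounded up to 3420420; 3,420,420 required, 3,418,543 in favor — not approved.

Not approved — the B shares did not give the required vote.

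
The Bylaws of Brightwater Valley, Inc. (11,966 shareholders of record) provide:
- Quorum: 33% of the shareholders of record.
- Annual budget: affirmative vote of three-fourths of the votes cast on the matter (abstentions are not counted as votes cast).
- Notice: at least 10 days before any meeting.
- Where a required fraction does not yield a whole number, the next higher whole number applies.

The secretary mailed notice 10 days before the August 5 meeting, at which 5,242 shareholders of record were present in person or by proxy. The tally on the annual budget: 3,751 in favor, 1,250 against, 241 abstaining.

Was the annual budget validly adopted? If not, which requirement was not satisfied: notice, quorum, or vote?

Notice: 10 days given; 10 required. Satisfied.
Quorum: 33% of 11,966 = 3,948.78, rounded up to 3,949; 5,242 present. Satisfied.
Vote: requires three-fourths of the votes cast (5,242 − 241 abstaining = 5,001); 3/4 of 5001 = 3750.75, rounded up to 3751, so 3,751 needed; 3,751 in favor. Satisfied.

Valid — all requirements satisfied.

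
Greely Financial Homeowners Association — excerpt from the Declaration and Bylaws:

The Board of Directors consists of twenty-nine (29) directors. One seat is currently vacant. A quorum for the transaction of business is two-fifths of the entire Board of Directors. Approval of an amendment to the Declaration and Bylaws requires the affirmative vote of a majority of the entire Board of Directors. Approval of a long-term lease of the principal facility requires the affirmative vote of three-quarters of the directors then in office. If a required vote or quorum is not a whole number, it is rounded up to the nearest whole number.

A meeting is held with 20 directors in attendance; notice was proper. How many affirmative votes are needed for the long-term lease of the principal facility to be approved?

The long-term lease of the principal facility requires three-fourths of the directors then in office (28).
3/4 of 28 = 21.
(Only 20 can vote, so the long-term lease of the principal facility cannot pass at this meeting, but the required vote is still 21.)

21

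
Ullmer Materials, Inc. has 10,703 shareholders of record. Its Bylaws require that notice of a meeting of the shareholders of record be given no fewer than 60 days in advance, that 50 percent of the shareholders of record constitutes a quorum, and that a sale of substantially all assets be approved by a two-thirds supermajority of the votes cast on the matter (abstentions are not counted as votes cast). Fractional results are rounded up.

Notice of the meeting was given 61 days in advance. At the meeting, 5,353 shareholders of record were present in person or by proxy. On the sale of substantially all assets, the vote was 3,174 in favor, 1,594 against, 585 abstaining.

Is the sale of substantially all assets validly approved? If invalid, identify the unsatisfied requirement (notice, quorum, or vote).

Invalid — vote requirement not satisfied.

Notice: 61 days given; 60 required. Satisfied.
Quorum: 50% of 10,703 = 5,351.50, rounded up to 5,352; 5,353 present. Satisfied.
Vote: requires two-thirds of the votes cast (5,353 − 585 abstaining = 4,768); 2/3 of 4768 = 3178.67, rounded up to 3179, so 3,179 needed; 3,174 in favor. Not satisfied.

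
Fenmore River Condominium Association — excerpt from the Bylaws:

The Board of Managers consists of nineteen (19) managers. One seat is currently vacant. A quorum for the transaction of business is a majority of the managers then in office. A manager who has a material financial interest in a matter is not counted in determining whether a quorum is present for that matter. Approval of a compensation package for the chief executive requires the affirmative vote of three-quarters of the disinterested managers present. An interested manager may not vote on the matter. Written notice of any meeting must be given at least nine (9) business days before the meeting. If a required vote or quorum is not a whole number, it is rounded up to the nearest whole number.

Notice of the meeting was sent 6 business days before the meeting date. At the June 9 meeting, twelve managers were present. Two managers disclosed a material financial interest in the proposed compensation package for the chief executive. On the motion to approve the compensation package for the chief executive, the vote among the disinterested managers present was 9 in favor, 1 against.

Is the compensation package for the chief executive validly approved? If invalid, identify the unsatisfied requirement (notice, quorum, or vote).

Invalid — notice requirement not satisfied.

Notice: 6 business days given; 9 required (6 < 9). Not satisfied.
Quorum: 12 present, but the 2 interested managers do not count, leaving 10. Quorum is 10. Satisfied.
Vote: the compensation package for the chief executive requires three-fourths of the disinterested managers present (12 − 2 = 10). 3/4 of 10 = 7.50, rounded up to 8, so 8 affirmative votes are needed; 9 voted in favor. Satisfied.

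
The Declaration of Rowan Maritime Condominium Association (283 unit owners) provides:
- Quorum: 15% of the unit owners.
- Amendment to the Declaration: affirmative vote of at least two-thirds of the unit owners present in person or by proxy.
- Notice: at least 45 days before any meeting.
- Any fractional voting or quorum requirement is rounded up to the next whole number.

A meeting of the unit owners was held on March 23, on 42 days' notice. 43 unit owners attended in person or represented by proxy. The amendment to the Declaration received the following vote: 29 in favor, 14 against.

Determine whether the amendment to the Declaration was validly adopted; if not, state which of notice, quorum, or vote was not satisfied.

Notice: 42 days given; 45 required. Not satisfied.
Quorum: 15% of 283 = 42.45, rounded up to 43; 43 present. Satisfied.
Vote: requires two-thirds of those present (43); 2/3 of 43 = 28.67, rounded up to 29, so 29 needed; 29 in favor. Satisfied.

Invalid — notice requirement not satisfied.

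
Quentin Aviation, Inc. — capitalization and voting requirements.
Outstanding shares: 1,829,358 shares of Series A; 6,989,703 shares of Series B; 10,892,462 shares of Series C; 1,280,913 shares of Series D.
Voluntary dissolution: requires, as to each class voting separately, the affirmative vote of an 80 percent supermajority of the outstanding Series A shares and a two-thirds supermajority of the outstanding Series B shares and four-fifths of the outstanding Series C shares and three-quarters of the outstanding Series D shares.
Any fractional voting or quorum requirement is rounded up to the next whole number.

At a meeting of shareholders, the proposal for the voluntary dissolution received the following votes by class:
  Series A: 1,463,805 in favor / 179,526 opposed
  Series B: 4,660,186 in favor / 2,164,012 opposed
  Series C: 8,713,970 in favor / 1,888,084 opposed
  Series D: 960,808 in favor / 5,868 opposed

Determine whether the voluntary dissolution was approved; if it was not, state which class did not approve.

Approved — every class gave the required vote.

Series A: 4/5 of 1829358 = 1463486.40, rounded up to 1463487; 1,463,487 required, 1,463,805 in favor — approved.
Series B: 2/3 of 6989703 = 4659802; 4,659,802 required, 4,660,186 in favor — approved.
Series C: 4/5 of 10892462 = 8713969.60, rounded up to 8713970; 8,713,970 required, 8,713,970 in favor — approved.
Series D: 3/4 of 1280913 = 960684.75, rounded up to 960685; 960,685 required, 960,808 in favor — approved.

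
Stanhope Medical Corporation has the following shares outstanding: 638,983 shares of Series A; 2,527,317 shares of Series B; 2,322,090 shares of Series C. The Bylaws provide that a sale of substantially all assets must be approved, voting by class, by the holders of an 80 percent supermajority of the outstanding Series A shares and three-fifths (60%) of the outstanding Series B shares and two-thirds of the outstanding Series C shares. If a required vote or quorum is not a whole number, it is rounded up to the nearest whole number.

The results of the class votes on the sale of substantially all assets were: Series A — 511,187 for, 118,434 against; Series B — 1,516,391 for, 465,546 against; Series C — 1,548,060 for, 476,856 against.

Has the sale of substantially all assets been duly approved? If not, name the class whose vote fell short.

Approved — every class gave the required vote.

Series A: 4/5 of 638983 = 511186.40, rounded up to 511187; 511,187 required, 511,187 in favor — approved.
Series B: 3/5 of 2527317 = 1516390.20, rounded up to 1516391; 1,516,391 required, 1,516,391 in favor — approved.
Series C: 2/3 of 2322090 = 1548060; 1,548,060 required, 1,548,060 in favor — approved.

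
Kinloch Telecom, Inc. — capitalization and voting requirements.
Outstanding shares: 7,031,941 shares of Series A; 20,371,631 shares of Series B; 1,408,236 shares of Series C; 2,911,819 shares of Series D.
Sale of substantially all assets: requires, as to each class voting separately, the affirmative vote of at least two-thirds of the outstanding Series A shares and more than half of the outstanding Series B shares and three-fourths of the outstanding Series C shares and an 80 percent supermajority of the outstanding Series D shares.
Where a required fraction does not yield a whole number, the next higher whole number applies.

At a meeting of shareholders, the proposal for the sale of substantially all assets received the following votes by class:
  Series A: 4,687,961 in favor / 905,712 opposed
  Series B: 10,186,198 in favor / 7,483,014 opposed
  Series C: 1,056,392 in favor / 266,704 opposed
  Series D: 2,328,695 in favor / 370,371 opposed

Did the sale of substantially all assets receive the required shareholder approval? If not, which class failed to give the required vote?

Series A: 2/3 of 7031941 = 4687960.67, rounded up to 4687961; 4,687,961 required, 4,687,961 in favor — approved.
Series B: a majority of 20371631 is 10185816; 10,185,816 required, 10,186,198 in favor — approved.
Series C: 3/4 of 1408236 = 1056177; 1,056,177 required, 1,056,392 in favor — approved.
Series D: 4/5 of 2911819 = 2329455.20, rounded up to 2329456; 2,329,456 required, 2,328,695 in favor — not approved.

Not approved — the Series D shares did not give the required vote.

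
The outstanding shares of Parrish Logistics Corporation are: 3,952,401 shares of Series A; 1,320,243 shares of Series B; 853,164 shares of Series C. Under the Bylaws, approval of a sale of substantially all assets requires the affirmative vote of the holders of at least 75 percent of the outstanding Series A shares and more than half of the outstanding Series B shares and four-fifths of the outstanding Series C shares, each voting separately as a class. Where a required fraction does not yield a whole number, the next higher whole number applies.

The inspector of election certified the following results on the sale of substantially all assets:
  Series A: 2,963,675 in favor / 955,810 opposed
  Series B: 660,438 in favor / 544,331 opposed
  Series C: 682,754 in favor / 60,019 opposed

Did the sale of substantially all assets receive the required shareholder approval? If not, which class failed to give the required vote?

Series A: 3/4 of 3952401 = 2964300.75, rounded up to 2964301; 2,964,301 required, 2,963,675 in favor — not approved.
Series B: a majority of 1320243 is 660122; 660,122 required, 660,438 in favor — approved.
Series C: 4/5 of 853164 = 682531.20, rounded up to 682532; 682,532 required, 682,754 in favor — approved.

Not approved — the Series A shares did not give the required vote.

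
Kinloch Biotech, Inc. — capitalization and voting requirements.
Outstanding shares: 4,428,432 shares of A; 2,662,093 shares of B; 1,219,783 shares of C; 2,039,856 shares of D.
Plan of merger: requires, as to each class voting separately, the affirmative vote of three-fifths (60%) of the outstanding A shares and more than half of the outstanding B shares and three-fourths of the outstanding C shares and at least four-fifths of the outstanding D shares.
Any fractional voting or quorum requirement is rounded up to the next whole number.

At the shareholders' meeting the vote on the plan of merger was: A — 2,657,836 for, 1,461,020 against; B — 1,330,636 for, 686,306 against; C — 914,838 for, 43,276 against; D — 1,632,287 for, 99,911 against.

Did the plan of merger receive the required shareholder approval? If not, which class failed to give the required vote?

Not approved — the B shares did not give the required vote.

A: 3/5 of 4428432 = 2657059.20, rounded up to 2657060; 2,657,060 required, 2,657,836 in favor — approved.
B: a majority of 2662093 is 1331047; 1,331,047 required, 1,330,636 in favor — not approved.
C: 3/4 of 1219783 = 914837.25, rounded up to 914838; 914,838 required, 914,838 in favor — approved.
D: 4/5 of 2039856 = 1631884.80, rounded up to 1631885; 1,631,885 required, 1,632,287 in favor — approved.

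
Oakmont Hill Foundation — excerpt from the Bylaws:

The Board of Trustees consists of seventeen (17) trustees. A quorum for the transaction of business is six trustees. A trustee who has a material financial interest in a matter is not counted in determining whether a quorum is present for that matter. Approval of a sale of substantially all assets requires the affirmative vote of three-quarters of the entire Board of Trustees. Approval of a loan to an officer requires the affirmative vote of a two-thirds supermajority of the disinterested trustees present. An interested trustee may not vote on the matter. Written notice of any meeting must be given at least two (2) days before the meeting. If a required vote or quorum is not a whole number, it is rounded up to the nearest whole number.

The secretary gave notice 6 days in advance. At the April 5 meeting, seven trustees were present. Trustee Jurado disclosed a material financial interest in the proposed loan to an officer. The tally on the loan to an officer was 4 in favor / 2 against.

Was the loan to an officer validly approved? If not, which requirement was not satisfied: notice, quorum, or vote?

Notice: 6 days given; 2 required (6 ≥ 2). Satisfied.
Quorum: 7 present, but the 1 interested trustee does not count, leaving 6. Quorum is 6. Satisfied.
Vote: the loan to an officer requires two-thirds of the disinterested trustees present (7 − 1 = 6). 2/3 of 6 = 4, so 4 affirmative votes are needed; 4 voted in favor. Satisfied.

Valid — all requirements satisfied.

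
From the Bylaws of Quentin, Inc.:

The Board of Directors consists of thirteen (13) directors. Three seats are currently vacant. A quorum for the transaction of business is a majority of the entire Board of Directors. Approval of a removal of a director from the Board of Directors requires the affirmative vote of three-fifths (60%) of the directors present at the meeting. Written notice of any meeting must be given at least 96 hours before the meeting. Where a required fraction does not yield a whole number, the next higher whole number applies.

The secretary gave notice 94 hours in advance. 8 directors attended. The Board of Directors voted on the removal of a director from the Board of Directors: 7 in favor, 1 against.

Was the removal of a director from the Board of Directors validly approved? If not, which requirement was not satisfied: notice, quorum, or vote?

Invalid — notice requirement not satisfied.

Notice: 94 hours given; 96 required (94 < 96). Not satisfied.
Quorum: 8 present; quorum is 7. Satisfied.
Vote: the removal of a director from the Board of Directors requires three-fifths of the directors present (8). 3/5 of 8 = 4.80, rounded up to 5, so 5 affirmative votes are needed; 7 voted in favor. Satisfied.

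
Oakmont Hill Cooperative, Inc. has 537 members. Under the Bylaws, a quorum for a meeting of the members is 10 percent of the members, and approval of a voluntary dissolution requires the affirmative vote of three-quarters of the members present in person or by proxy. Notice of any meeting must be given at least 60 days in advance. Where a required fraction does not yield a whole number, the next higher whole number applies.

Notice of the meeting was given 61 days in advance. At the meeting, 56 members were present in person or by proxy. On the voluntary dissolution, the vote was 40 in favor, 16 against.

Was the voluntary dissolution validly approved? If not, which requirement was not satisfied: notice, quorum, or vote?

Notice: 61 days given; 60 required. Satisfied.
Quorum: 10% of 537 = 53.70, rounded up to 54; 56 present. Satisfied.
Vote: requires three-fourths of those present (56); 3/4 of 56 = 42, so 42 needed; 40 in favor. Not satisfied.

Invalid — vote requirement not satisfied.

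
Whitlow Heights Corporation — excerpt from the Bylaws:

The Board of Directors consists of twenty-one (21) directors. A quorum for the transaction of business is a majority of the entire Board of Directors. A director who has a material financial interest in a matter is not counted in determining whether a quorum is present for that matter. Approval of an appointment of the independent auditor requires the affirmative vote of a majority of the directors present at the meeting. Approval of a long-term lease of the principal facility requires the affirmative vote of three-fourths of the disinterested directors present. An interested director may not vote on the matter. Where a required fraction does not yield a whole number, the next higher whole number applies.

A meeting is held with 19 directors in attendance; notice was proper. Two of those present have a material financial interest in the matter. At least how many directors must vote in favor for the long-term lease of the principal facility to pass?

13

The long-term lease of the principal facility requires three-fourths of the disinterested directors present (19 − 2 = 17).
3/4 of 17 = 12.75, rounded up to 13.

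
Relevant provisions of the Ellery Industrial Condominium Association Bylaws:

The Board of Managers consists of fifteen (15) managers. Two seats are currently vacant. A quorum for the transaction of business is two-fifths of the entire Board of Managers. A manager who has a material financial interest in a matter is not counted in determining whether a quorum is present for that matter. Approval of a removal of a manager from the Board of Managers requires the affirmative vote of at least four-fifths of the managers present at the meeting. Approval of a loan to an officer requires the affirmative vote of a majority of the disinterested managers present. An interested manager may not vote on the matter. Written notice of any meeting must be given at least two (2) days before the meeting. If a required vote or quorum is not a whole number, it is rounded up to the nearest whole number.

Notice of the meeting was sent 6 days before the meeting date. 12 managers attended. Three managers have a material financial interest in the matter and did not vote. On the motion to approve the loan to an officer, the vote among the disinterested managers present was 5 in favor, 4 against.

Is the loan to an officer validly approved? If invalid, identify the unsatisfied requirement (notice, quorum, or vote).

Notice: 6 days given; 2 required (6 ≥ 2). Satisfied.
Quorum: 12 present, but the 3 interested managers do not count, leaving 9. Quorum is 6. Satisfied.
Vote: the loan to an officer requires a majority of the disinterested managers present (12 − 3 = 9). A majority of 9 is 5, so 5 affirmative votes are needed; 5 voted in favor. Satisfied.

Valid — all requirements satisfied.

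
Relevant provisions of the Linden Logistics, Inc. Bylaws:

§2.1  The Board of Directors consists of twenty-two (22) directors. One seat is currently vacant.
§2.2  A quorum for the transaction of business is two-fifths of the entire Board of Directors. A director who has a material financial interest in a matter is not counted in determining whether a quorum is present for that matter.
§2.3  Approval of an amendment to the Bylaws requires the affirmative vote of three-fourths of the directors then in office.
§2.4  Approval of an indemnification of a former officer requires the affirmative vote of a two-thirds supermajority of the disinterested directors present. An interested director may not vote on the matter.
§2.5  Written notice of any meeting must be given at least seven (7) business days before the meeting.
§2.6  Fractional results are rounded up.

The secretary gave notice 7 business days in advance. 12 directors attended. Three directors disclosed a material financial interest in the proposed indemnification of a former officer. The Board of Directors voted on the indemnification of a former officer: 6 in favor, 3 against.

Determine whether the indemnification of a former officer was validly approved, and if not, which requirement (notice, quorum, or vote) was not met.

Valid — all requirements satisfied.

Notice: 7 business days given; 7 required (7 ≥ 7). Satisfied.
Quorum: 12 present, but the 3 interested directors do not count, leaving 9. Quorum is 9. Satisfied.
Vote: the indemnification of a former officer requires two-thirds of the disinterested directors present (12 − 3 = 9). 2/3 of 9 = 6, so 6 affirmative votes are needed; 6 voted in favor. Satisfied.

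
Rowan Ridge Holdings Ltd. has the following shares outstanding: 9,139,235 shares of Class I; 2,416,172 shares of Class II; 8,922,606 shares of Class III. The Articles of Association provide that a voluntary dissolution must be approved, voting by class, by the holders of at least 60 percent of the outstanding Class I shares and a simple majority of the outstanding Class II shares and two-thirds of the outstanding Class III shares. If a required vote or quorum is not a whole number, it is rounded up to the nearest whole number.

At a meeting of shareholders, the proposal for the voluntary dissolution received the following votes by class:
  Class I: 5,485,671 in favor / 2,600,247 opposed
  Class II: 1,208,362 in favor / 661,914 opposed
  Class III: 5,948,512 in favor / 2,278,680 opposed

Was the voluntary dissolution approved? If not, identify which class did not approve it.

Class I: 3/5 of 9139235 = 5483541; 5,483,541 required, 5,485,671 in favor — approved.
Class II: a majority of 2416172 is 1208087; 1,208,087 required, 1,208,362 in favor — approved.
Class III: 2/3 of 8922606 = 5948404; 5,948,404 required, 5,948,512 in favor — approved.

Approved — every class gave the required vote.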